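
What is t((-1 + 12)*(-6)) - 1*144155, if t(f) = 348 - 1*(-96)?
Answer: -143711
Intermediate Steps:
t(f) = 444 (t(f) = 348 + 96 = 444)
t((-1 + 12)*(-6)) - 1*144155 = 444 - 1*144155 = 444 - 144155 = -143711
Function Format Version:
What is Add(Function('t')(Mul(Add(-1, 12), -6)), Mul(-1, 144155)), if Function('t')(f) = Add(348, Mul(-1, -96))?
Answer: -143711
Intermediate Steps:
Function('t')(f) = 444 (Function('t')(f) = Add(348, 96) = 444)
Add(Function('t')(Mul(Add(-1, 12), -6)), Mul(-1, 144155)) = Add(444, Mul(-1, 144155)) = Add(444, -144155) = -143711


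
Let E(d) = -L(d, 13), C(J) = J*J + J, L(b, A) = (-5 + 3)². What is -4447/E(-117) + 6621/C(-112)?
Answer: 4609299/4144 ≈ 1112.3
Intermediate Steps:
L(b, A) = 4 (L(b, A) = (-2)² = 4)
C(J) = J + J² (C(J) = J² + J = J + J²)
E(d) = -4 (E(d) = -1*4 = -4)
-4447/E(-117) + 6621/C(-112) = -4447/(-4) + 6621/((-112*(1 - 112))) = -4447*(-¼) + 6621/((-112*(-111))) = 4447/4 + 6621/12432 = 4447/4 + 6621*(1/12432) = 4447/4 + 2207/4144 = 4609299/4144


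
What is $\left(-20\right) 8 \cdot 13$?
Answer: $-2080$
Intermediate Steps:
$\left(-20\right) 8 \cdot 13 = \left(-160\right) 13 = -2080$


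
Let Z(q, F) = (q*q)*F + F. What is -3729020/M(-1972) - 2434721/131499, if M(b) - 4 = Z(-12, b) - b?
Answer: -50252678266/9335245509 ≈ -5.3831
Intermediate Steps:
Z(q, F) = F + F*q**2 (Z(q, F) = q**2*F + F = F*q**2 + F = F + F*q**2)
M(b) = 4 + 144*b (M(b) = 4 + (b*(1 + (-12)**2) - b) = 4 + (b*(1 + 144) - b) = 4 + (b*145 - b) = 4 + (145*b - b) = 4 + 144*b)
-3729020/M(-1972) - 2434721/131499 = -3729020/(4 + 144*(-1972)) - 2434721/131499 = -3729020/(4 - 283968) - 2434721*1/131499 = -3729020/(-283964) - 2434721/131499 = -3729020*(-1/283964) - 2434721/131499 = 932255/70991 - 2434721/131499 = -50252678266/9335245509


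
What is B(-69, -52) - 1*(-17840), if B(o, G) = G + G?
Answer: 17736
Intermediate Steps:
B(o, G) = 2*G
B(-69, -52) - 1*(-17840) = 2*(-52) - 1*(-17840) = -104 + 17840 = 17736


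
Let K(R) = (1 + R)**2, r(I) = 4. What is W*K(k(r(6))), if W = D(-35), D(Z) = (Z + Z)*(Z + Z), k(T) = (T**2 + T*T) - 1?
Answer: 5017600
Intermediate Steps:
k(T) = -1 + 2*T**2 (k(T) = (T**2 + T**2) - 1 = 2*T**2 - 1 = -1 + 2*T**2)
D(Z) = 4*Z**2 (D(Z) = (2*Z)*(2*Z) = 4*Z**2)
W = 4900 (W = 4*(-35)**2 = 4*1225 = 4900)
W*K(k(r(6))) = 4900*(1 + (-1 + 2*4**2))**2 = 4900*(1 + (-1 + 2*16))**2 = 4900*(1 + (-1 + 32))**2 = 4900*(1 + 31)**2 = 4900*32**2 = 4900*1024 = 5017600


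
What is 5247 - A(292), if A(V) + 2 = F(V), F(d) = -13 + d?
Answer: 4970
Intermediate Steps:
A(V) = -15 + V (A(V) = -2 + (-13 + V) = -15 + V)
5247 - A(292) = 5247 - (-15 + 292) = 5247 - 1*277 = 5247 - 277 = 4970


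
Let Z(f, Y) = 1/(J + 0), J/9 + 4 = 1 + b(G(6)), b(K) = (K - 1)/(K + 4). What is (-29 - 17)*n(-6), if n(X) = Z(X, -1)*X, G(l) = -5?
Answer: 92/9 ≈ 10.222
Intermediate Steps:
b(K) = (-1 + K)/(4 + K)
J = 27 (J = -36 + 9*(1 + (-1 - 5)/(4 - 5)) = -36 + 9*(1 - 6/(-1)) = -36 + 9*(1 - 1*(-6)) = -36 + 9*(1 + 6) = -36 + 9*7 = -36 + 63 = 27)
Z(f, Y) = 1/27 (Z(f, Y) = 1/(27 + 0) = 1/27)
n(X) = X/27
(-29 - 17)*n(-6) = (-29 - 17)*((1/27)*(-6)) = -46*(-2/9) = 92/9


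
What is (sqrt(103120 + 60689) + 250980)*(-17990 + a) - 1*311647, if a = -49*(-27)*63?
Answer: 16403490173 + 196077*sqrt(18201) ≈ 1.6430e+10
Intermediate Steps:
a = 83349 (a = 1323*63 = 83349)
(sqrt(103120 + 60689) + 250980)*(-17990 + a) - 1*311647 = (sqrt(103120 + 60689) + 250980)*(-17990 + 83349) - 1*311647 = (sqrt(163809) + 250980)*65359 - 311647 = (3*sqrt(18201) + 250980)*65359 - 311647 = (250980 + 3*sqrt(18201))*65359 - 311647 = (16403801820 + 196077*sqrt(18201)) - 311647 = 16403490173 + 196077*sqrt(18201)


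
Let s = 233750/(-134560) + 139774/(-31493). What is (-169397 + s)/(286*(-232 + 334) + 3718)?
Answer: -14357590222719/2787557797024 ≈ -5.1506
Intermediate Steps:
s = -2616947819/423769808 (s = 233750*(-1/134560) + 139774*(-1/31493) = -23375/13456 - 139774/31493 = -2616947819/423769808 ≈ -6.1754)
(-169397 + s)/(286*(-232 + 334) + 3718) = (-169397 - 2616947819/423769808)/(286*(-232 + 334) + 3718) = -71787951113595/(423769808*(286*102 + 3718)) = -71787951113595/(423769808*(29172 + 3718)) = -71787951113595/423769808/32890 = -71787951113595/423769808*1/32890 = -14357590222719/2787557797024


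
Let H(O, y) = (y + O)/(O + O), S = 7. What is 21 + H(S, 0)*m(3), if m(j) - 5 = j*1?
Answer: 25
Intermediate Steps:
H(O, y) = (O + y)/(2*O) (H(O, y) = (O + y)/((2*O)) = (O + y)*(1/(2*O)) = (O + y)/(2*O))
m(j) = 5 + j (m(j) = 5 + j*1 = 5 + j)
21 + H(S, 0)*m(3) = 21 + ((1/2)*(7 + 0)/7)*(5 + 3) = 21 + ((1/2)*(1/7)*7)*8 = 21 + (1/2)*8 = 21 + 4 = 25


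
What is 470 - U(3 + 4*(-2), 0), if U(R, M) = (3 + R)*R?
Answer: 460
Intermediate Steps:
U(R, M) = R*(3 + R)
470 - U(3 + 4*(-2), 0) = 470 - (3 + 4*(-2))*(3 + (3 + 4*(-2))) = 470 - (3 - 8)*(3 + (3 - 8)) = 470 - (-5)*(3 - 5) = 470 - (-5)*(-2) = 470 - 1*10 = 470 - 10 = 460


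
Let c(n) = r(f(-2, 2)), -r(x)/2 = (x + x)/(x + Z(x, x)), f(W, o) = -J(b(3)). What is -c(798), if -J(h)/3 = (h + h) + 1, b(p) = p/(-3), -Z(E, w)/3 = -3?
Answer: -2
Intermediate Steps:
Z(E, w) = 9 (Z(E, w) = -3*(-3) = 9)
b(p) = -p/3 (b(p) = p*(-1/3) = -p/3)
J(h) = -3 - 6*h (J(h) = -3*((h + h) + 1) = -3*(2*h + 1) = -3*(1 + 2*h) = -3 - 6*h)
f(W, o) = -3 (f(W, o) = -(-3 - (-2)*3) = -(-3 - 6*(-1)) = -(-3 + 6) = -1*3 = -3)
r(x) = -4*x/(9 + x) (r(x) = -2*(x + x)/(x + 9) = -2*2*x/(9 + x) = -4*x/(9 + x))
c(n) = 2 (c(n) = -4*(-3)/(9 - 3) = -4*(-3)/6 = -4*(-3)*1/6 = 2)
-c(798) = -1*2 = -2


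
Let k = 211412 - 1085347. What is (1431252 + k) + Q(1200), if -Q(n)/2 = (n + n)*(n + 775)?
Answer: -8922683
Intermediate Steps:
k = -873935
Q(n) = -4*n*(775 + n) (Q(n) = -2*(n + n)*(n + 775) = -2*2*n*(775 + n) = -4*n*(775 + n))
(1431252 + k) + Q(1200) = (1431252 - 873935) - 4*1200*(775 + 1200) = 557317 - 4*1200*1975 = 557317 - 9480000 = -8922683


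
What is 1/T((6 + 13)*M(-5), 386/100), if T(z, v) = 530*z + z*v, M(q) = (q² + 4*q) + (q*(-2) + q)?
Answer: 5/507167 ≈ 9.8587e-6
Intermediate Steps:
M(q) = q² + 3*q (M(q) = (q² + 4*q) + (-2*q + q) = (q² + 4*q) - q = q² + 3*q)
T(z, v) = 530*z + v*z
1/T((6 + 13)*M(-5), 386/100) = 1/(((6 + 13)*(-5*(3 - 5)))*(530 + 386/100)) = 1/((19*(-5*(-2)))*(530 + 386*(1/100))) = 1/((19*10)*(530 + 193/50)) = 1/(190*(26693/50)) = 1/(507167/5) = 5/507167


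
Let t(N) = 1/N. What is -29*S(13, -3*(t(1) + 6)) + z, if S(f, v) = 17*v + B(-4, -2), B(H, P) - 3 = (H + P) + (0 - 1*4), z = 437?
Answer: 10993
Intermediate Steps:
B(H, P) = -1 + H + P (B(H, P) = 3 + ((H + P) + (0 - 1*4)) = 3 + ((H + P) + (0 - 4)) = 3 + ((H + P) - 4) = 3 + (-4 + H + P) = -1 + H + P)
S(f, v) = -7 + 17*v (S(f, v) = 17*v + (-1 - 4 - 2) = 17*v - 7 = -7 + 17*v)
-29*S(13, -3*(t(1) + 6)) + z = -29*(-7 + 17*(-3*(1/1 + 6))) + 437 = -29*(-7 + 17*(-3*(1 + 6))) + 437 = -29*(-7 + 17*(-3*7)) + 437 = -29*(-7 + 17*(-21)) + 437 = -29*(-7 - 357) + 437 = -29*(-364) + 437 = 10556 + 437 = 10993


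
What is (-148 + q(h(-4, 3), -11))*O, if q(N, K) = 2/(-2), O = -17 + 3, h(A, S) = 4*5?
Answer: 2086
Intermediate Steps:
h(A, S) = 20
O = -14
q(N, K) = -1 (q(N, K) = 2*(-1/2) = -1)
(-148 + q(h(-4, 3), -11))*O = (-148 - 1)*(-14) = -149*(-14) = 2086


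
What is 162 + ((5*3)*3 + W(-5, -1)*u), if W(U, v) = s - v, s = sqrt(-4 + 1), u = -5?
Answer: 202 - 5*I*sqrt(3) ≈ 202.0 - 8.6602*I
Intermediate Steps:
s = I*sqrt(3) (s = sqrt(-3) = I*sqrt(3) ≈ 1.732*I)
W(U, v) = -v + I*sqrt(3) (W(U, v) = I*sqrt(3) - v = -v + I*sqrt(3))
162 + ((5*3)*3 + W(-5, -1)*u) = 162 + ((5*3)*3 + (-1*(-1) + I*sqrt(3))*(-5)) = 162 + (15*3 + (1 + I*sqrt(3))*(-5)) = 162 + (45 + (-5 - 5*I*sqrt(3))) = 162 + (40 - 5*I*sqrt(3)) = 202 - 5*I*sqrt(3)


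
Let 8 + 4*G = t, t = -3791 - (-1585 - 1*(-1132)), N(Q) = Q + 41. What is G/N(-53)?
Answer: 1673/24 ≈ 69.708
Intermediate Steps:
N(Q) = 41 + Q
t = -3338 (t = -3791 - (-1585 + 1132) = -3791 - 1*(-453) = -3791 + 453 = -3338)
G = -1673/2 (G = -2 + (¼)*(-3338) = -2 - 1669/2 = -1673/2 ≈ -836.50)
G/N(-53) = -1673/(2*(41 - 53)) = -1673/2/(-12) = -1673/2*(-1/12) = 1673/24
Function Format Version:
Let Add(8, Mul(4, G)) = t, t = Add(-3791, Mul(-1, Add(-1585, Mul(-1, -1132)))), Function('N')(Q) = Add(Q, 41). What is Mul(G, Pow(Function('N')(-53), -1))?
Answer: Rational(1673, 24) ≈ 69.708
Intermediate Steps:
Function('N')(Q) = Add(41, Q)
t = -3338 (t = Add(-3791, Mul(-1, Add(-1585, 1132))) = Add(-3791, Mul(-1, -453)) = Add(-3791, 453) = -3338)
G = Rational(-1673, 2) (G = Add(-2, Mul(Rational(1, 4), -3338)) = Add(-2, Rational(-1669, 2)) = Rational(-1673, 2) ≈ -836.50)
Mul(G, Pow(Function('N')(-53), -1)) = Mul(Rational(-1673, 2), Pow(Add(41, -53), -1)) = Mul(Rational(-1673, 2), Pow(-12, -1)) = Mul(Rational(-1673, 2), Rational(-1, 12)) = Rational(1673, 24)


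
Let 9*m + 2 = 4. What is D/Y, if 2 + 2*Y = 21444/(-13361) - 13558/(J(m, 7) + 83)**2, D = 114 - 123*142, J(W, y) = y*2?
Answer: 363563872908/52861861 ≈ 6877.6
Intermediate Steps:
m = 2/9 (m = -2/9 + (1/9)*4 = -2/9 + 4/9 = 2/9 ≈ 0.22222)
J(W, y) = 2*y
D = -17352 (D = 114 - 17466 = -17352)
Y = -317171166/125713649 (Y = -1 + (21444/(-13361) - 13558/(2*7 + 83)**2)/2 = -1 + (21444*(-1/13361) - 13558/(14 + 83)**2)/2 = -1 + (-21444/13361 - 13558/(97**2))/2 = -1 + (-21444/13361 - 13558/9409)/2 = -1 + (1/2)*(-382915034/125713649) = -1 - 191457517/125713649 = -317171166/125713649 ≈ -2.5230)
D/Y = -17352/(-317171166/125713649) = -17352*(-125713649/317171166) = 363563872908/52861861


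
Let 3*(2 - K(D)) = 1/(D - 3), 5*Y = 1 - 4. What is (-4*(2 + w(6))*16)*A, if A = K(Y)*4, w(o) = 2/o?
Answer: -101248/81 ≈ -1250.0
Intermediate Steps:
Y = -⅗ (Y = (1 - 4)/5 = (⅕)*(-3) = -⅗ ≈ -0.60000)
K(D) = 2 - 1/(3*(-3 + D)) (K(D) = 2 - 1/(3*(D - 3)) = 2 - 1/(3*(-3 + D)))
A = 226/27 (A = ((-19 + 6*(-⅗))/(3*(-3 - ⅗)))*4 = ((-19 - 18/5)/(3*(-18/5)))*4 = ((⅓)*(-5/18)*(-113/5))*4 = (113/54)*4 = 226/27 ≈ 8.3704)
(-4*(2 + w(6))*16)*A = (-4*(2 + 2/6)*16)*(226/27) = (-4*(2 + 2*(⅙))*16)*(226/27) = (-4*(2 + ⅓)*16)*(226/27) = (-4*7/3*16)*(226/27) = -28/3*16*(226/27) = -448/3*226/27 = -101248/81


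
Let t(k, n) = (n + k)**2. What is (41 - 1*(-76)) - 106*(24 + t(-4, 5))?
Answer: -2533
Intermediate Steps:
t(k, n) = (k + n)**2
(41 - 1*(-76)) - 106*(24 + t(-4, 5)) = (41 - 1*(-76)) - 106*(24 + (-4 + 5)**2) = (41 + 76) - 106*(24 + 1**2) = 117 - 106*(24 + 1) = 117 - 106*25 = 117 - 2650 = -2533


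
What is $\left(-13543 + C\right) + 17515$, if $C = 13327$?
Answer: $17299$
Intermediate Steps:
$\left(-13543 + C\right) + 17515 = \left(-13543 + 13327\right) + 17515 = -216 + 17515 = 17299$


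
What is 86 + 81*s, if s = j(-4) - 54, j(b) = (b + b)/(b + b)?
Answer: -4207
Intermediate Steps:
j(b) = 1 (j(b) = (2*b)/((2*b)) = (2*b)*(1/(2*b)) = 1)
s = -53 (s = 1 - 54 = -53)
86 + 81*s = 86 + 81*(-53) = 86 - 4293 = -4207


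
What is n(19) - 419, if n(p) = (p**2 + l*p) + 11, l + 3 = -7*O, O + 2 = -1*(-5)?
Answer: -503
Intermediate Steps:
O = 3 (O = -2 - 1*(-5) = -2 + 5 = 3)
l = -24 (l = -3 - 7*3 = -3 - 21 = -24)
n(p) = 11 + p**2 - 24*p (n(p) = (p**2 - 24*p) + 11 = 11 + p**2 - 24*p)
n(19) - 419 = (11 + 19**2 - 24*19) - 419 = (11 + 361 - 456) - 419 = -84 - 419 = -503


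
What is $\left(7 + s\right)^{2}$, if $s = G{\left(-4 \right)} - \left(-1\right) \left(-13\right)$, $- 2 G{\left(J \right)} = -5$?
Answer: $\frac{49}{4} \approx 12.25$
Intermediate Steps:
$G{\left(J \right)} = \frac{5}{2}$ ($G{\left(J \right)} = \left(- \frac{1}{2}\right) \left(-5\right) = \frac{5}{2}$)
$s = - \frac{21}{2}$ ($s = \frac{5}{2} - \left(-1\right) \left(-13\right) = \frac{5}{2} - 13 = - \frac{21}{2} \approx -10.5$)
$\left(7 + s\right)^{2} = \left(7 - \frac{21}{2}\right)^{2} = \left(- \frac{7}{2}\right)^{2} = \frac{49}{4}$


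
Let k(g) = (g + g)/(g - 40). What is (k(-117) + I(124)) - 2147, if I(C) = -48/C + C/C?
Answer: -10439212/4867 ≈ -2144.9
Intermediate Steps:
I(C) = 1 - 48/C (I(C) = -48/C + 1 = 1 - 48/C)
k(g) = 2*g/(-40 + g) (k(g) = (2*g)/(-40 + g) = 2*g/(-40 + g))
(k(-117) + I(124)) - 2147 = (2*(-117)/(-40 - 117) + (-48 + 124)/124) - 2147 = (2*(-117)/(-157) + (1/124)*76) - 2147 = (2*(-117)*(-1/157) + 19/31) - 2147 = (234/157 + 19/31) - 2147 = 10237/4867 - 2147 = -10439212/4867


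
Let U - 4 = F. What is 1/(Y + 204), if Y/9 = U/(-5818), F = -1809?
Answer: 5818/1203117 ≈ 0.0048358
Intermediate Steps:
U = -1805 (U = 4 - 1809 = -1805)
Y = 16245/5818 (Y = 9*(-1805/(-5818)) = 9*(-1805*(-1/5818)) = 9*(1805/5818) = 16245/5818 ≈ 2.7922)
1/(Y + 204) = 1/(16245/5818 + 204) = 1/(1203117/5818) = 5818/1203117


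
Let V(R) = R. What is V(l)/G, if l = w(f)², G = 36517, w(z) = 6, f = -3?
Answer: 36/36517 ≈ 0.00098584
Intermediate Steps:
l = 36 (l = 6² = 36)
V(l)/G = 36/36517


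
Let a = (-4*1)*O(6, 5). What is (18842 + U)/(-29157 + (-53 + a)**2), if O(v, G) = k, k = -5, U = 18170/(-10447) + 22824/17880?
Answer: -48881322359/72817888340 ≈ -0.67128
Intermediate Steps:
U = -3601553/7783015 (U = 18170*(-1/10447) + 22824*(1/17880) = -18170/10447 + 951/745 = -3601553/7783015 ≈ -0.46275)
O(v, G) = -5
a = 20 (a = -4*1*(-5) = -4*(-5) = 20)
(18842 + U)/(-29157 + (-53 + a)**2) = (18842 - 3601553/7783015)/(-29157 + (-53 + 20)**2) = 146643967077/(7783015*(-29157 + (-33)**2)) = 146643967077/(7783015*(-29157 + 1089)) = (146643967077/7783015)/(-28068) = (146643967077/7783015)*(-1/28068) = -48881322359/72817888340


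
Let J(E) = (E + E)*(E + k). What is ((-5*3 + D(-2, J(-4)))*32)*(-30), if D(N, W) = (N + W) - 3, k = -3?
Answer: -34560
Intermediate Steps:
J(E) = 2*E*(-3 + E) (J(E) = (E + E)*(E - 3) = (2*E)*(-3 + E) = 2*E*(-3 + E))
D(N, W) = -3 + N + W
((-5*3 + D(-2, J(-4)))*32)*(-30) = ((-5*3 + (-3 - 2 + 2*(-4)*(-3 - 4)))*32)*(-30) = ((-15 + (-3 - 2 + 2*(-4)*(-7)))*32)*(-30) = ((-15 + (-3 - 2 + 56))*32)*(-30) = ((-15 + 51)*32)*(-30) = (36*32)*(-30) = 1152*(-30) = -34560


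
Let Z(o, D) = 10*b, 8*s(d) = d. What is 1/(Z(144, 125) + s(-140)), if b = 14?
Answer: 2/245 ≈ 0.0081633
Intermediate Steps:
s(d) = d/8
Z(o, D) = 140 (Z(o, D) = 10*14 = 140)
1/(Z(144, 125) + s(-140)) = 1/(140 + (1/8)*(-140)) = 1/(140 - 35/2) = 1/(245/2) = 2/245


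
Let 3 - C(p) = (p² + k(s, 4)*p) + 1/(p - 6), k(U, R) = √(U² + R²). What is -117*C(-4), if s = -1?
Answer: 15093/10 - 468*√17 ≈ -420.31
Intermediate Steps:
k(U, R) = √(R² + U²)
C(p) = 3 - p² - 1/(-6 + p) - p*√17 (C(p) = 3 - ((p² + √(4² + (-1)²)*p) + 1/(p - 6)) = 3 - ((p² + √(16 + 1)*p) + 1/(-6 + p)) = 3 - ((p² + √17*p) + 1/(-6 + p)) = 3 - ((p² + p*√17) + 1/(-6 + p)) = 3 - (p² + 1/(-6 + p) + p*√17) = 3 + (-p² - 1/(-6 + p) - p*√17) = 3 - p² - 1/(-6 + p) - p*√17)
-117*C(-4) = -117*(-19 - 1*(-4)³ + 3*(-4) + 6*(-4)² - 1*√17*(-4)² + 6*(-4)*√17)/(-6 - 4) = -117*(-19 - 1*(-64) - 12 + 6*16 - 1*√17*16 - 24*√17)/(-10) = -(-117)*(-19 + 64 - 12 + 96 - 16*√17 - 24*√17)/10 = -(-117)*(129 - 40*√17)/10 = -117*(-129/10 + 4*√17) = 15093/10 - 468*√17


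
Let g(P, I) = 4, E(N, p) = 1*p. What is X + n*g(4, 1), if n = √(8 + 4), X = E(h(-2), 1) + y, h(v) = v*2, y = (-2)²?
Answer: 5 + 8*√3 ≈ 18.856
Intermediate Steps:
y = 4
h(v) = 2*v
E(N, p) = p
X = 5 (X = 1 + 4 = 5)
n = 2*√3 (n = √12 = 2*√3 ≈ 3.4641)
X + n*g(4, 1) = 5 + (2*√3)*4 = 5 + 8*√3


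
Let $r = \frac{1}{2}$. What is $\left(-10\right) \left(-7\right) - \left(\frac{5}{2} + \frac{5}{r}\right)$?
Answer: $\frac{115}{2} \approx 57.5$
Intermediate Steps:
$r = \frac{1}{2} \approx 0.5$
$\left(-10\right) \left(-7\right) - \left(\frac{5}{2} + \frac{5}{r}\right) = \left(-10\right) \left(-7\right) - \left(10 + \frac{5}{2}\right) = 70 - \frac{25}{2} = \frac{115}{2}$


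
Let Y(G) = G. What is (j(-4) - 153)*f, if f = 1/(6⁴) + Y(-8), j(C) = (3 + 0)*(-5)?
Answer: 72569/54 ≈ 1343.9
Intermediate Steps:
j(C) = -15 (j(C) = 3*(-5) = -15)
f = -10367/1296 (f = 1/(6⁴) - 8 = 1/1296 - 8 = -10367/1296 ≈ -7.9992)
(j(-4) - 153)*f = (-15 - 153)*(-10367/1296) = -168*(-10367/1296) = 72569/54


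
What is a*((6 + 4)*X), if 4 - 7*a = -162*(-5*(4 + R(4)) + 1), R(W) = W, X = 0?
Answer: 0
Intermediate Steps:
a = -902 (a = 4/7 - (-162)*(-5*(4 + 4) + 1)/7 = 4/7 - (-162)*(-5*8 + 1)/7 = 4/7 - (-162)*(-40 + 1)/7 = 4/7 - (-162)*(-39)/7 = 4/7 - ⅐*6318 = 4/7 - 6318/7 = -902)
a*((6 + 4)*X) = -902*(6 + 4)*0 = -9020*0 = -902*0 = 0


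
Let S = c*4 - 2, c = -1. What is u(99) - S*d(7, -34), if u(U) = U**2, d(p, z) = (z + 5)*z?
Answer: 15717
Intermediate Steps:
d(p, z) = z*(5 + z) (d(p, z) = (5 + z)*z = z*(5 + z))
S = -6 (S = -1*4 - 2 = -4 - 2 = -6)
u(99) - S*d(7, -34) = 99**2 - (-6)*(-34*(5 - 34)) = 9801 - (-6)*(-34*(-29)) = 9801 - (-6)*986 = 9801 - 1*(-5916) = 9801 + 5916 = 15717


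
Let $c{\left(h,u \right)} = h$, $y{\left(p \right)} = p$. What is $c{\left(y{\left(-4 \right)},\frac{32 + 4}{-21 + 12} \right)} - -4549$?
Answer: $4545$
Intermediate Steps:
$c{\left(y{\left(-4 \right)},\frac{32 + 4}{-21 + 12} \right)} - -4549 = -4 - -4549 = -4 + 4549 = 4545$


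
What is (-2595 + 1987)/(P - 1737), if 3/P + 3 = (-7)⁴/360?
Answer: 803168/2293497 ≈ 0.35019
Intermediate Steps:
P = 1080/1321 (P = 3/(-3 + (-7)⁴/360) = 3/(-3 + 2401*(1/360)) = 3/(-3 + 2401/360) = 3/(1321/360) = 3*(360/1321) = 1080/1321 ≈ 0.81756)
(-2595 + 1987)/(P - 1737) = (-2595 + 1987)/(1080/1321 - 1737) = -608/(-2293497/1321) = -608*(-1321/2293497) = 803168/2293497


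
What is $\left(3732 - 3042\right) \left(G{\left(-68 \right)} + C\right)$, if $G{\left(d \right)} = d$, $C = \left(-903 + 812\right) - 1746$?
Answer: $-1314450$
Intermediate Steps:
$C = -1837$ ($C = -91 - 1746 = -1837$)
$\left(3732 - 3042\right) \left(G{\left(-68 \right)} + C\right) = \left(3732 - 3042\right) \left(-68 - 1837\right) = 690 \left(-1905\right) = -1314450$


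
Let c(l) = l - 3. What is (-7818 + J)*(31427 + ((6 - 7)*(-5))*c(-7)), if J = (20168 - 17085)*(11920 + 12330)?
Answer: 2345585501364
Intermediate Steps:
c(l) = -3 + l
J = 74762750 (J = 3083*24250 = 74762750)
(-7818 + J)*(31427 + ((6 - 7)*(-5))*c(-7)) = (-7818 + 74762750)*(31427 + ((6 - 7)*(-5))*(-3 - 7)) = 74754932*(31427 - 1*(-5)*(-10)) = 74754932*(31427 + 5*(-10)) = 74754932*(31427 - 50) = 74754932*31377 = 2345585501364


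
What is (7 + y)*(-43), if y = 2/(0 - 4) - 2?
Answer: -387/2 ≈ -193.50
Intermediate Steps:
y = -5/2 (y = 2/(-4) - 2 = 2*(-¼) - 2 = -½ - 2 = -5/2 ≈ -2.5000)
(7 + y)*(-43) = (7 - 5/2)*(-43) = (9/2)*(-43) = -387/2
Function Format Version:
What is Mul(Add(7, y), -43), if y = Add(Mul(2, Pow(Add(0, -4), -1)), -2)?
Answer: Rational(-387, 2) ≈ -193.50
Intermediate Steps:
y = Rational(-5, 2) (y = Add(Mul(2, Pow(-4, -1)), -2) = Add(Mul(2, Rational(-1, 4)), -2) = Add(Rational(-1, 2), -2) = Rational(-5, 2) ≈ -2.5000)
Mul(Add(7, y), -43) = Mul(Add(7, Rational(-5, 2)), -43) = Mul(Rational(9, 2), -43) = Rational(-387, 2)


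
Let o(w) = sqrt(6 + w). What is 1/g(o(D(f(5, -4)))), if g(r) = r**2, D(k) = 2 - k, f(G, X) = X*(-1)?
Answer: 1/4 ≈ 0.25000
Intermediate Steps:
f(G, X) = -X
1/g(o(D(f(5, -4)))) = 1/((sqrt(6 + (2 - (-1)*(-4))))**2) = 1/((sqrt(6 + (2 - 1*4)))**2) = 1/((sqrt(6 + (2 - 4)))**2) = 1/((sqrt(6 - 2))**2) = 1/((sqrt(4))**2) = 1/(2**2) = 1/4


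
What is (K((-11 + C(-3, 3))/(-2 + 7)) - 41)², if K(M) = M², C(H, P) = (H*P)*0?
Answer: 817216/625 ≈ 1307.5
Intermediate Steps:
C(H, P) = 0
(K((-11 + C(-3, 3))/(-2 + 7)) - 41)² = (((-11 + 0)/(-2 + 7))² - 41)² = ((-11/5)² - 41)² = (121/25 - 41)² = (-904/25)² = 817216/625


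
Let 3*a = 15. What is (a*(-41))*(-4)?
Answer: 820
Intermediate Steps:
a = 5 (a = (⅓)*15 = 5)
(a*(-41))*(-4) = (5*(-41))*(-4) = -205*(-4) = 820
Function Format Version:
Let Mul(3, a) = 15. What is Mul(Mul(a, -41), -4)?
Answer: 820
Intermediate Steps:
a = 5 (a = Mul(Rational(1, 3), 15) = 5)
Mul(Mul(a, -41), -4) = Mul(Mul(5, -41), -4) = Mul(-205, -4) = 820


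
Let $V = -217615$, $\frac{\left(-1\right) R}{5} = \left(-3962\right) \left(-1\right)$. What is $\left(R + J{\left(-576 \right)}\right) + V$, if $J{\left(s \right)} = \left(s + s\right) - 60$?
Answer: $-238637$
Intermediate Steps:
$J{\left(s \right)} = -60 + 2 s$ ($J{\left(s \right)} = 2 s - 60 = -60 + 2 s$)
$R = -19810$ ($R = - 5 \left(\left(-3962\right) \left(-1\right)\right) = \left(-5\right) 3962 = -19810$)
$\left(R + J{\left(-576 \right)}\right) + V = \left(-19810 + \left(-60 + 2 \left(-576\right)\right)\right) - 217615 = \left(-19810 - 1212\right) - 217615 = -21022 - 217615 = -238637$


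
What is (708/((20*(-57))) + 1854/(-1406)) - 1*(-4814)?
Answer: 16914392/3515 ≈ 4812.1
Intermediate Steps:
(708/((20*(-57))) + 1854/(-1406)) - 1*(-4814) = (708/(-1140) + 1854*(-1/1406)) + 4814 = (708*(-1/1140) - 927/703) + 4814 = (-59/95 - 927/703) + 4814 = -6818/3515 + 4814 = 16914392/3515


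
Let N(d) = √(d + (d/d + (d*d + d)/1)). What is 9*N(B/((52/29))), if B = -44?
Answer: 2754/13 ≈ 211.85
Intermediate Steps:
N(d) = √(1 + d² + 2*d) (N(d) = √(d + (1 + (d² + d)*1)) = √(d + (1 + (d + d²)*1)) = √(d + (1 + (d + d²))) = √(d + (1 + d + d²)) = √(1 + d² + 2*d))
9*N(B/((52/29))) = 9*√(1 + (-44/(52/29))² + 2*(-44/(52/29))) = 9*√(1 + (-44/(52*(1/29)))² + 2*(-44/(52*(1/29)))) = 9*√(1 + (-44/52/29)² + 2*(-44/52/29)) = 9*√(1 + (-44*29/52)² + 2*(-44*29/52)) = 9*√(1 + (-319/13)² + 2*(-319/13)) = 9*√(1 + 101761/169 - 638/13) = 9*√(93636/169) = 9*(306/13) = 2754/13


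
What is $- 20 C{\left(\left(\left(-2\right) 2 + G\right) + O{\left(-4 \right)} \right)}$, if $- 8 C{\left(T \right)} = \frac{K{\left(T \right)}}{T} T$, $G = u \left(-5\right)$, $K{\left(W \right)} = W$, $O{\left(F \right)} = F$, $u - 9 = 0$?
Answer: $- \frac{265}{2} \approx -132.5$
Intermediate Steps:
$u = 9$ ($u = 9 + 0 = 9$)
$G = -45$ ($G = 9 \left(-5\right) = -45$)
$C{\left(T \right)} = - \frac{T}{8}$ ($C{\left(T \right)} = - \frac{\frac{T}{T} T}{8} = - \frac{1 T}{8} = - \frac{T}{8}$)
$- 20 C{\left(\left(\left(-2\right) 2 + G\right) + O{\left(-4 \right)} \right)} = - 20 \left(- \frac{\left(\left(-2\right) 2 - 45\right) - 4}{8}\right) = - 20 \left(- \frac{\left(-4 - 45\right) - 4}{8}\right) = - 20 \left(- \frac{-49 - 4}{8}\right) = - 20 \left(\left(- \frac{1}{8}\right) \left(-53\right)\right) = \left(-20\right) \frac{53}{8} = - \frac{265}{2}$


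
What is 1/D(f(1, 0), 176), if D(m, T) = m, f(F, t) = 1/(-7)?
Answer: -7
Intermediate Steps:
f(F, t) = -⅐
1/D(f(1, 0), 176) = 1/(-⅐) = -7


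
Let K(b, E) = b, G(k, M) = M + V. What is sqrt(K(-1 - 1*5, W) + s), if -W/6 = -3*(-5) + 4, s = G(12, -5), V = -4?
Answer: I*sqrt(15) ≈ 3.873*I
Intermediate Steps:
G(k, M) = -4 + M (G(k, M) = M - 4 = -4 + M)
s = -9 (s = -4 - 5 = -9)
W = -114 (W = -6*(-3*(-5) + 4) = -6*(15 + 4) = -6*19 = -114)
sqrt(K(-1 - 1*5, W) + s) = sqrt((-1 - 1*5) - 9) = sqrt((-1 - 5) - 9) = sqrt(-6 - 9) = sqrt(-15) = I*sqrt(15)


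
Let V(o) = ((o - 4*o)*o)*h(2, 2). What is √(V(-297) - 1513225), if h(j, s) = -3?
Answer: 4*I*√44959 ≈ 848.14*I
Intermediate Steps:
V(o) = 9*o² (V(o) = ((o - 4*o)*o)*(-3) = ((-3*o)*o)*(-3) = -3*o²*(-3) = 9*o²)
√(V(-297) - 1513225) = √(9*(-297)² - 1513225) = √(9*88209 - 1513225) = √(793881 - 1513225) = √(-719344) = 4*I*√44959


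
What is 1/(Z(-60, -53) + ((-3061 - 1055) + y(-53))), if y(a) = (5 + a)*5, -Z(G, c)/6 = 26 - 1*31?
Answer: -1/4326 ≈ -0.00023116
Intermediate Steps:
Z(G, c) = 30 (Z(G, c) = -6*(26 - 1*31) = -6*(26 - 31) = -6*(-5) = 30)
y(a) = 25 + 5*a
1/(Z(-60, -53) + ((-3061 - 1055) + y(-53))) = 1/(30 + ((-3061 - 1055) + (25 + 5*(-53)))) = 1/(30 + (-4116 + (25 - 265))) = 1/(30 + (-4116 - 240)) = 1/(30 - 4356) = 1/(-4326) = -1/4326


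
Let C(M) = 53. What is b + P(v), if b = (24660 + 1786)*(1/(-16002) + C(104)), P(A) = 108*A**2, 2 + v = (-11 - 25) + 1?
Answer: 1771065181/1143 ≈ 1.5495e+6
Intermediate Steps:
v = -37 (v = -2 + ((-11 - 25) + 1) = -2 + (-36 + 1) = -2 - 35 = -37)
b = 1602070345/1143 (b = (24660 + 1786)*(1/(-16002) + 53) = 26446*(-1/16002 + 53) = 26446*(848105/16002) = 1602070345/1143 ≈ 1.4016e+6)
b + P(v) = 1602070345/1143 + 108*(-37)**2 = 1602070345/1143 + 108*1369 = 1602070345/1143 + 147852 = 1771065181/1143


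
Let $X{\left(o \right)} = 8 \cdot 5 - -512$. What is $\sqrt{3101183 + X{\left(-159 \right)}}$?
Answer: $\sqrt{3101735} \approx 1761.2$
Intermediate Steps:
$X{\left(o \right)} = 552$ ($X{\left(o \right)} = 40 + 512 = 552$)
$\sqrt{3101183 + X{\left(-159 \right)}} = \sqrt{3101183 + 552} = \sqrt{3101735}$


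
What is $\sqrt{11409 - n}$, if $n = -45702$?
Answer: $\sqrt{57111} \approx 238.98$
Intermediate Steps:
$\sqrt{11409 - n} = \sqrt{11409 - -45702} = \sqrt{11409 + 45702} = \sqrt{57111}$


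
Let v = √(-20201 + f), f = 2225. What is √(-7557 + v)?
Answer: √(-7557 + 2*I*√4494) ≈ 0.7711 + 86.934*I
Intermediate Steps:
v = 2*I*√4494 (v = √(-20201 + 2225) = √(-17976) = 2*I*√4494 ≈ 134.07*I)
√(-7557 + v) = √(-7557 + 2*I*√4494)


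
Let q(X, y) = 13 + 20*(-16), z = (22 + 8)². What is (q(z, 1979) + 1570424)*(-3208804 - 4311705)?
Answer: -11808079029553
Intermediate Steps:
z = 900 (z = 30² = 900)
q(X, y) = -307 (q(X, y) = 13 - 320 = -307)
(q(z, 1979) + 1570424)*(-3208804 - 4311705) = (-307 + 1570424)*(-3208804 - 4311705) = 1570117*(-7520509) = -11808079029553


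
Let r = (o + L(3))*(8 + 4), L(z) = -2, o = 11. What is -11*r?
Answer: -1188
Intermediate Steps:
r = 108 (r = (11 - 2)*(8 + 4) = 9*12 = 108)
-11*r = -11*108 = -1188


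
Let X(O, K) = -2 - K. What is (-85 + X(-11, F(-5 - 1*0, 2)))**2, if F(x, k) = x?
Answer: 6724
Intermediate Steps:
(-85 + X(-11, F(-5 - 1*0, 2)))**2 = (-85 + (-2 - (-5 - 1*0)))**2 = (-85 + (-2 - (-5 + 0)))**2 = (-85 + (-2 - 1*(-5)))**2 = (-85 + (-2 + 5))**2 = (-85 + 3)**2 = (-82)**2 = 6724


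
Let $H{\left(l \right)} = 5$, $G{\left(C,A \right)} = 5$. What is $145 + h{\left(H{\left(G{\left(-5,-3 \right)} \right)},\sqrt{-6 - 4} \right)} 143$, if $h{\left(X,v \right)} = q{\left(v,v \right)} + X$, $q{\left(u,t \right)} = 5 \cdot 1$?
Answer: $1575$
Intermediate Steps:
$q{\left(u,t \right)} = 5$
$h{\left(X,v \right)} = 5 + X$
$145 + h{\left(H{\left(G{\left(-5,-3 \right)} \right)},\sqrt{-6 - 4} \right)} 143 = 145 + \left(5 + 5\right) 143 = 145 + 10 \cdot 143 = 145 + 1430 = 1575$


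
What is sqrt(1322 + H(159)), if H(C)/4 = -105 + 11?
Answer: sqrt(946) ≈ 30.757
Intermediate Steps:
H(C) = -376 (H(C) = 4*(-105 + 11) = 4*(-94) = -376)
sqrt(1322 + H(159)) = sqrt(1322 - 376) = sqrt(946)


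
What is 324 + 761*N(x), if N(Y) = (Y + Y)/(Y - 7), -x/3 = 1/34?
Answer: 82650/241 ≈ 342.95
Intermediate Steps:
x = -3/34 ≈ -0.088235
N(Y) = 2*Y/(-7 + Y) (N(Y) = (2*Y)/(-7 + Y) = 2*Y/(-7 + Y))
324 + 761*N(x) = 324 + 761*(2*(-3/34)/(-7 - 3/34)) = 324 + 761*(2*(-3/34)/(-241/34)) = 324 + 761*(2*(-3/34)*(-34/241)) = 324 + 761*(6/241) = 324 + 4566/241 = 82650/241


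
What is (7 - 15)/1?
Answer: -8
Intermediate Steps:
(7 - 15)/1 = -8*1 = -8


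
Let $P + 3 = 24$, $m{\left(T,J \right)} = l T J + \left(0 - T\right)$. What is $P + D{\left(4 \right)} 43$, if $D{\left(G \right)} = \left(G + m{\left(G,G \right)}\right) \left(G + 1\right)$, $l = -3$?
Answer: $-10299$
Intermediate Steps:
$m{\left(T,J \right)} = - T - 3 J T$ ($m{\left(T,J \right)} = - 3 T J + \left(0 - T\right) = - 3 J T - T = - T - 3 J T$)
$D{\left(G \right)} = \left(1 + G\right) \left(G + G \left(-1 - 3 G\right)\right)$ ($D{\left(G \right)} = \left(G + G \left(-1 - 3 G\right)\right) \left(G + 1\right) = \left(G + G \left(-1 - 3 G\right)\right) \left(1 + G\right) = \left(1 + G\right) \left(G + G \left(-1 - 3 G\right)\right)$)
$P = 21$ ($P = -3 + 24 = 21$)
$P + D{\left(4 \right)} 43 = 21 + 3 \cdot 4^{2} \left(-1 - 4\right) 43 = 21 + 3 \cdot 16 \left(-1 - 4\right) 43 = 21 + 3 \cdot 16 \left(-5\right) 43 = 21 - 10320 = -10299$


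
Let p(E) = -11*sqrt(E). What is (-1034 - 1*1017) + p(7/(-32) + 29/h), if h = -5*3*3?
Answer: -2051 - 11*I*sqrt(12430)/120 ≈ -2051.0 - 10.22*I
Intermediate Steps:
h = -45 (h = -15*3 = -45)
(-1034 - 1*1017) + p(7/(-32) + 29/h) = (-1034 - 1*1017) - 11*sqrt(7/(-32) + 29/(-45)) = (-1034 - 1017) - 11*sqrt(7*(-1/32) + 29*(-1/45)) = -2051 - 11*sqrt(-7/32 - 29/45) = -2051 - 11*I*sqrt(12430)/120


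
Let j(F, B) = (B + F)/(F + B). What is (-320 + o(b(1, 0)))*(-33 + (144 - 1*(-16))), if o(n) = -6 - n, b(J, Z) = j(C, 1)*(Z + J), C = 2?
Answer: -41529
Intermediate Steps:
j(F, B) = 1 (j(F, B) = (B + F)/(B + F) = 1)
b(J, Z) = J + Z (b(J, Z) = 1*(Z + J) = 1*(J + Z) = J + Z)
(-320 + o(b(1, 0)))*(-33 + (144 - 1*(-16))) = (-320 + (-6 - (1 + 0)))*(-33 + (144 - 1*(-16))) = (-320 + (-6 - 1*1))*(-33 + (144 + 16)) = (-320 + (-6 - 1))*(-33 + 160) = (-320 - 7)*127 = -327*127 = -41529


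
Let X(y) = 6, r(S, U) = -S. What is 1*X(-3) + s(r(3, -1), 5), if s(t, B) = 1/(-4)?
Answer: 23/4 ≈ 5.7500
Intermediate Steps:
s(t, B) = -¼
1*X(-3) + s(r(3, -1), 5) = 1*6 - ¼ = 6 - ¼ = 23/4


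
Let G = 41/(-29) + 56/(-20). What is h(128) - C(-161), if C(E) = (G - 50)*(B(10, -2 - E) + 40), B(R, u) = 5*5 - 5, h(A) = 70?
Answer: 96362/29 ≈ 3322.8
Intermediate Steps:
B(R, u) = 20 (B(R, u) = 25 - 5 = 20)
G = -611/145 (G = 41*(-1/29) + 56*(-1/20) = -41/29 - 14/5 = -611/145 ≈ -4.2138)
C(E) = -94332/29 (C(E) = (-611/145 - 50)*(20 + 40) = -7861/145*60 = -94332/29)
h(128) - C(-161) = 70 - 1*(-94332/29) = 70 + 94332/29 = 96362/29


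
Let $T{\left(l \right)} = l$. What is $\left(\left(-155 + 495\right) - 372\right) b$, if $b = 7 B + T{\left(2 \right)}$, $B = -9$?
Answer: $1952$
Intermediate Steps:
$b = -61$ ($b = 7 \left(-9\right) + 2 = -63 + 2 = -61$)
$\left(\left(-155 + 495\right) - 372\right) b = \left(\left(-155 + 495\right) - 372\right) \left(-61\right) = \left(340 - 372\right) \left(-61\right) = \left(-32\right) \left(-61\right) = 1952$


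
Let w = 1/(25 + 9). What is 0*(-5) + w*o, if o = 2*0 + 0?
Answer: 0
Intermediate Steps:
w = 1/34 ≈ 0.029412
o = 0 (o = 0 + 0 = 0)
0*(-5) + w*o = 0*(-5) + (1/34)*0 = 0 + 0 = 0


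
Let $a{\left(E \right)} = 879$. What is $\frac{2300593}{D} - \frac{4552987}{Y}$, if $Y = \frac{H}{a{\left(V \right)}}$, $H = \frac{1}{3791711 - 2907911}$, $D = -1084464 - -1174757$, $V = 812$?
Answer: $- \frac{319369446304248997607}{90293} \approx -3.537 \cdot 10^{15}$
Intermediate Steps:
$D = 90293$ ($D = -1084464 + 1174757 = 90293$)
$H = \frac{1}{883800} \approx 1.1315 \cdot 10^{-6}$
$Y = \frac{1}{776860200}$ ($Y = \frac{1}{883800 \cdot 879} = \frac{1}{883800} \cdot \frac{1}{879} = \frac{1}{776860200} \approx 1.2872 \cdot 10^{-9}$)
$\frac{2300593}{D} - \frac{4552987}{Y} = \frac{2300593}{90293} - 4552987 \frac{1}{\frac{1}{776860200}} = 2300593 \cdot \frac{1}{90293} - 3537034391417400 = \frac{2300593}{90293} - 3537034391417400 = - \frac{319369446304248997607}{90293}$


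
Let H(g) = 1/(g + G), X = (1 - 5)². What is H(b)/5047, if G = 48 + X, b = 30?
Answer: 1/474418 ≈ 2.1078e-6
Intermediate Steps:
X = 16 (X = (-4)² = 16)
G = 64 (G = 48 + 16 = 64)
H(g) = 1/(64 + g) (H(g) = 1/(g + 64) = 1/(64 + g))
H(b)/5047 = 1/((64 + 30)*5047) = (1/5047)/94 = (1/94)*(1/5047) = 1/474418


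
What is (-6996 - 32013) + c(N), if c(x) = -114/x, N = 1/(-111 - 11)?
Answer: -25101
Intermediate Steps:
N = -1/122 (N = 1/(-122) = -1/122 ≈ -0.0081967)
(-6996 - 32013) + c(N) = (-6996 - 32013) - 114/(-1/122) = -39009 - 114*(-122) = -39009 + 13908 = -25101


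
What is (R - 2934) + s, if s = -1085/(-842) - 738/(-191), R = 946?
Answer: -318885505/160822 ≈ -1982.8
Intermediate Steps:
s = 828631/160822 (s = -1085*(-1/842) - 738*(-1/191) = 1085/842 + 738/191 = 828631/160822 ≈ 5.1525)
(R - 2934) + s = (946 - 2934) + 828631/160822 = -1988 + 828631/160822 = -318885505/160822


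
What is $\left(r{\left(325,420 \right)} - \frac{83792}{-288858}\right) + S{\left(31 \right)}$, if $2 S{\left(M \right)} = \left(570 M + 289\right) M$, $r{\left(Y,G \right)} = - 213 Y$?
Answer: $\frac{60411701483}{288858} \approx 2.0914 \cdot 10^{5}$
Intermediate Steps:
$S{\left(M \right)} = \frac{M \left(289 + 570 M\right)}{2}$ ($S{\left(M \right)} = \frac{\left(570 M + 289\right) M}{2} = \frac{\left(289 + 570 M\right) M}{2} = \frac{M \left(289 + 570 M\right)}{2}$)
$\left(r{\left(325,420 \right)} - \frac{83792}{-288858}\right) + S{\left(31 \right)} = \left(\left(-213\right) 325 - \frac{83792}{-288858}\right) + \frac{1}{2} \cdot 31 \left(289 + 570 \cdot 31\right) = \left(-69225 - - \frac{41896}{144429}\right) + \frac{1}{2} \cdot 31 \left(289 + 17670\right) = \left(-69225 + \frac{41896}{144429}\right) + \frac{1}{2} \cdot 31 \cdot 17959 = - \frac{9998055629}{144429} + \frac{556729}{2} = \frac{60411701483}{288858}$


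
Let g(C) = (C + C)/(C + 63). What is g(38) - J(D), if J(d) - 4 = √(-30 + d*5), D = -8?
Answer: -328/101 - I*√70 ≈ -3.2475 - 8.3666*I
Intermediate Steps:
g(C) = 2*C/(63 + C) (g(C) = (2*C)/(63 + C) = 2*C/(63 + C))
J(d) = 4 + √(-30 + 5*d) (J(d) = 4 + √(-30 + d*5) = 4 + √(-30 + 5*d))
g(38) - J(D) = 2*38/(63 + 38) - (4 + √(-30 + 5*(-8))) = 2*38/101 - (4 + √(-30 - 40)) = 2*38*(1/101) - (4 + √(-70)) = 76/101 - (4 + I*√70) = 76/101 + (-4 - I*√70) = -328/101 - I*√70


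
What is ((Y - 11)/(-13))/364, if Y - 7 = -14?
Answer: 9/2366 ≈ 0.0038039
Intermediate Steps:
Y = -7 (Y = 7 - 14 = -7)
((Y - 11)/(-13))/364 = ((-7 - 11)/(-13))/364 = -18*(-1/13)*(1/364) = (18/13)*(1/364) = 9/2366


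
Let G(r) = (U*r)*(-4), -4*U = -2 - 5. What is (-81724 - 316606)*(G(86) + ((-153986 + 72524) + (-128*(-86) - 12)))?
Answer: 28308516440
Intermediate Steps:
U = 7/4 (U = -(-2 - 5)/4 = -¼*(-7) = 7/4 ≈ 1.7500)
G(r) = -7*r (G(r) = (7*r/4)*(-4) = -7*r)
(-81724 - 316606)*(G(86) + ((-153986 + 72524) + (-128*(-86) - 12))) = (-81724 - 316606)*(-7*86 + ((-153986 + 72524) + (-128*(-86) - 12))) = -398330*(-602 + (-81462 + (11008 - 12))) = -398330*(-602 + (-81462 + 10996)) = -398330*(-602 - 70466) = -398330*(-71068) = 28308516440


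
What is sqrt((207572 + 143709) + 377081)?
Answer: sqrt(728362) ≈ 853.44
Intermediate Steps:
sqrt((207572 + 143709) + 377081) = sqrt(351281 + 377081) = sqrt(728362)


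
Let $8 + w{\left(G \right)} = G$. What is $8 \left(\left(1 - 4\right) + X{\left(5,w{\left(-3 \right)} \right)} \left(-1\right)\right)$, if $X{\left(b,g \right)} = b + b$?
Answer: $-104$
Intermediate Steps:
$w{\left(G \right)} = -8 + G$
$X{\left(b,g \right)} = 2 b$
$8 \left(\left(1 - 4\right) + X{\left(5,w{\left(-3 \right)} \right)} \left(-1\right)\right) = 8 \left(\left(1 - 4\right) + 2 \cdot 5 \left(-1\right)\right) = 8 \left(\left(1 - 4\right) + 10 \left(-1\right)\right) = 8 \left(-3 - 10\right) = 8 \left(-13\right) = -104$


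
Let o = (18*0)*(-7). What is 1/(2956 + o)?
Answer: 1/2956 ≈ 0.00033830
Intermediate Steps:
o = 0 (o = 0*(-7) = 0)
1/(2956 + o) = 1/(2956 + 0) = 1/2956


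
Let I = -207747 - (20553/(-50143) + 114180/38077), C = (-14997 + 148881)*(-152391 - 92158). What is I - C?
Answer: 62512209943647020100/1909295011 ≈ 3.2741e+10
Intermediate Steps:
C = -32741198316 (C = 133884*(-244549) = -32741198316)
I = -396655253381376/1909295011 (I = -207747 - (20553*(-1/50143) + 114180*(1/38077)) = -207747 - (-20553/50143 + 114180/38077) = -207747 - 1*4942731159/1909295011 = -207747 - 4942731159/1909295011 = -396655253381376/1909295011 ≈ -2.0775e+5)
I - C = -396655253381376/1909295011 - 1*(-32741198316) = -396655253381376/1909295011 + 32741198316 = 62512209943647020100/1909295011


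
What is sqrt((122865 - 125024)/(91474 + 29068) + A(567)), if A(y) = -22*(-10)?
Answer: sqrt(3196421977902)/120542 ≈ 14.832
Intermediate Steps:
A(y) = 220
sqrt((122865 - 125024)/(91474 + 29068) + A(567)) = sqrt((122865 - 125024)/(91474 + 29068) + 220) = sqrt(-2159/120542 + 220) = sqrt(26517081/120542) = sqrt(3196421977902)/120542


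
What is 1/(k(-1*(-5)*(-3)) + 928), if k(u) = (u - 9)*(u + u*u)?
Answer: -1/4112 ≈ -0.00024319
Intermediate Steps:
k(u) = (-9 + u)*(u + u²)
1/(k(-1*(-5)*(-3)) + 928) = 1/((-1*(-5)*(-3))*(-9 + (-1*(-5)*(-3))² - 8*(-1*(-5))*(-3)) + 928) = 1/((5*(-3))*(-9 + (5*(-3))² - 40*(-3)) + 928) = 1/(-15*(-9 + (-15)² - 8*(-15)) + 928) = 1/(-15*(-9 + 225 + 120) + 928) = 1/(-15*336 + 928) = 1/(-5040 + 928) = 1/(-4112) = -1/4112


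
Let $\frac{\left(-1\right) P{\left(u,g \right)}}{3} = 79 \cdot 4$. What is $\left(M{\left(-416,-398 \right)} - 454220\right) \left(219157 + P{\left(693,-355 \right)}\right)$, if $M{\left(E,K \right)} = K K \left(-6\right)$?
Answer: $-306505962596$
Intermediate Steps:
$P{\left(u,g \right)} = -948$ ($P{\left(u,g \right)} = - 3 \cdot 79 \cdot 4 = \left(-3\right) 316 = -948$)
$M{\left(E,K \right)} = - 6 K^{2}$ ($M{\left(E,K \right)} = K^{2} \left(-6\right) = - 6 K^{2}$)
$\left(M{\left(-416,-398 \right)} - 454220\right) \left(219157 + P{\left(693,-355 \right)}\right) = \left(- 6 \left(-398\right)^{2} - 454220\right) \left(219157 - 948\right) = \left(\left(-6\right) 158404 - 454220\right) 218209 = \left(-950424 - 454220\right) 218209 = \left(-1404644\right) 218209 = -306505962596$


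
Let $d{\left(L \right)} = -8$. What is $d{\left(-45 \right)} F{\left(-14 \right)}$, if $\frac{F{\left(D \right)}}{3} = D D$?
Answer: $-4704$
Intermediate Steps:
$F{\left(D \right)} = 3 D^{2}$ ($F{\left(D \right)} = 3 D D = 3 D^{2}$)
$d{\left(-45 \right)} F{\left(-14 \right)} = - 8 \cdot 3 \left(-14\right)^{2} = - 8 \cdot 3 \cdot 196 = \left(-8\right) 588 = -4704$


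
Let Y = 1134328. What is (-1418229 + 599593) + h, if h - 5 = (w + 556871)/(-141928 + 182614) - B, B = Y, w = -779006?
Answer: -26486104003/13562 ≈ -1.9530e+6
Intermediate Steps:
B = 1134328
h = -15383762571/13562 (h = 5 + ((-779006 + 556871)/(-141928 + 182614) - 1*1134328) = 5 + (-222135/40686 - 1134328) = 5 + (-222135*1/40686 - 1134328) = 5 + (-74045/13562 - 1134328) = 5 - 15383830381/13562 = -15383762571/13562 ≈ -1.1343e+6)
(-1418229 + 599593) + h = (-1418229 + 599593) - 15383762571/13562 = -818636 - 15383762571/13562 = -26486104003/13562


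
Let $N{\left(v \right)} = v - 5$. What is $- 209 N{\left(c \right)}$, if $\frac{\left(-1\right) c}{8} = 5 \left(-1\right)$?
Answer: $-7315$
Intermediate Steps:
$c = 40$ ($c = - 8 \cdot 5 \left(-1\right) = \left(-8\right) \left(-5\right) = 40$)
$N{\left(v \right)} = -5 + v$
$- 209 N{\left(c \right)} = - 209 \left(-5 + 40\right) = \left(-209\right) 35 = -7315$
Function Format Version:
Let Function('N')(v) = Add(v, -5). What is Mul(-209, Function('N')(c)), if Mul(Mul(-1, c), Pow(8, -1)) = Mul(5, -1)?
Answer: -7315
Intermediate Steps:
c = 40 (c = Mul(-8, Mul(5, -1)) = Mul(-8, -5) = 40)
Function('N')(v) = Add(-5, v)
Mul(-209, Function('N')(c)) = Mul(-209, Add(-5, 40)) = Mul(-209, 35) = -7315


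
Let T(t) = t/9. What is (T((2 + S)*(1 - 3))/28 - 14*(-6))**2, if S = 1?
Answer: 12439729/1764 ≈ 7052.0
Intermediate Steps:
T(t) = t/9 (T(t) = t*(1/9) = t/9)
(T((2 + S)*(1 - 3))/28 - 14*(-6))**2 = ((((2 + 1)*(1 - 3))/9)/28 - 14*(-6))**2 = (((3*(-2))/9)*(1/28) + 84)**2 = (((1/9)*(-6))*(1/28) + 84)**2 = (-2/3*1/28 + 84)**2 = (-1/42 + 84)**2 = (3527/42)**2 = 12439729/1764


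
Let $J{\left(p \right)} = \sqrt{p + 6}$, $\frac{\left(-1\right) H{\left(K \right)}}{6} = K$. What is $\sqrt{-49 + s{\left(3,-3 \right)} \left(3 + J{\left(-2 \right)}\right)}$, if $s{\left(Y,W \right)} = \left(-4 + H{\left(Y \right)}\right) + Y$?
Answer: $12 i \approx 12.0 i$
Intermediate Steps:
$H{\left(K \right)} = - 6 K$
$J{\left(p \right)} = \sqrt{6 + p}$
$s{\left(Y,W \right)} = -4 - 5 Y$ ($s{\left(Y,W \right)} = \left(-4 - 6 Y\right) + Y = -4 - 5 Y$)
$\sqrt{-49 + s{\left(3,-3 \right)} \left(3 + J{\left(-2 \right)}\right)} = \sqrt{-49 + \left(-4 - 15\right) \left(3 + \sqrt{6 - 2}\right)} = \sqrt{-49 + \left(-4 - 15\right) \left(3 + \sqrt{4}\right)} = \sqrt{-49 - 19 \left(3 + 2\right)} = \sqrt{-49 - 95} = \sqrt{-144} = 12 i$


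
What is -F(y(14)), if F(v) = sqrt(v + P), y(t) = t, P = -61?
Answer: -I*sqrt(47) ≈ -6.8557*I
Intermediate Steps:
F(v) = sqrt(-61 + v) (F(v) = sqrt(v - 61) = sqrt(-61 + v))
-F(y(14)) = -sqrt(-61 + 14) = -sqrt(-47) = -I*sqrt(47)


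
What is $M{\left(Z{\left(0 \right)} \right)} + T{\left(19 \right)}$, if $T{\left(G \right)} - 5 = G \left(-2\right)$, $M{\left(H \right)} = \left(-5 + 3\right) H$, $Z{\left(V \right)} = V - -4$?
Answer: $-41$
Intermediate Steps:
$Z{\left(V \right)} = 4 + V$ ($Z{\left(V \right)} = V + 4 = 4 + V$)
$M{\left(H \right)} = - 2 H$
$T{\left(G \right)} = 5 - 2 G$ ($T{\left(G \right)} = 5 + G \left(-2\right) = 5 - 2 G$)
$M{\left(Z{\left(0 \right)} \right)} + T{\left(19 \right)} = - 2 \left(4 + 0\right) + \left(5 - 38\right) = \left(-2\right) 4 + \left(5 - 38\right) = -8 - 33 = -41$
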